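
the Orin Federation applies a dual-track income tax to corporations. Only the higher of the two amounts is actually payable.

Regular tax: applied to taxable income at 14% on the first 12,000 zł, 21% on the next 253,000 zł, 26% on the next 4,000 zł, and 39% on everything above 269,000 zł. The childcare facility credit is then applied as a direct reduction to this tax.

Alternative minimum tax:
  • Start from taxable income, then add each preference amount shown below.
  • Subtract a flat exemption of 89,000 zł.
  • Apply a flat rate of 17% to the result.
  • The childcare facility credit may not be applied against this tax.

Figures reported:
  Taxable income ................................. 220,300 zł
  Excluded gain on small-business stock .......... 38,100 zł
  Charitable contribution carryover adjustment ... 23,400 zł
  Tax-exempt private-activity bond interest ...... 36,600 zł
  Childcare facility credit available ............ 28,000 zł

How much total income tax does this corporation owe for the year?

Regular tax:
  12,000 zł × 14% = 1,680 zł
  208,300 zł × 21% = 43,743 zł
  → 45,423 zł
  Less childcare facility credit 28,000 zł → 17,423 zł

Alternative minimum tax:
  Adjusted income: 220,300 zł + 38,100 zł + 23,400 zł + 36,600 zł = 318,400 zł
  Less exemption 89,000 zł → base 229,400 zł
  229,400 zł × 17% = 38,998 zł

38,998 zł > 17,423 zł, so the alternative minimum tax is the binding amount.

38,998 zł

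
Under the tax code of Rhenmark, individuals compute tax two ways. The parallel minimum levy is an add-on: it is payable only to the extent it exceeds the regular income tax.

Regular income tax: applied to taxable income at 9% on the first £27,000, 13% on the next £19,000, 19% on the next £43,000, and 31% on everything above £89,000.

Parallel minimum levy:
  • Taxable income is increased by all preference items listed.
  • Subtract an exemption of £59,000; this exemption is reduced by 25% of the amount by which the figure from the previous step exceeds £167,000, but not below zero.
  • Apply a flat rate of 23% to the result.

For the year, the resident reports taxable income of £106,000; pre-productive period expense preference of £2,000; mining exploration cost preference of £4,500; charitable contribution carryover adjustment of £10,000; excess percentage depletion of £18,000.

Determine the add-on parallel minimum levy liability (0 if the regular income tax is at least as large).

£405

Regular income tax:
  £27,000 × 9% = £2,430
  £19,000 × 13% = £2,470
  £43,000 × 19% = £8,170
  £17,000 × 31% = £5,270
  → £18,340

Parallel minimum levy:
  Adjusted income: £106,000 + £2,000 + £4,500 + £10,000 + £18,000 = £140,500
  Exemption: £140,500 ≤ £167,000, so full £59,000 applies
  Base: £140,500 − £59,000 = £81,500
  £81,500 × 23% = £18,745

Excess of parallel minimum levy over regular income tax: £18,745 − £18,340 = £405.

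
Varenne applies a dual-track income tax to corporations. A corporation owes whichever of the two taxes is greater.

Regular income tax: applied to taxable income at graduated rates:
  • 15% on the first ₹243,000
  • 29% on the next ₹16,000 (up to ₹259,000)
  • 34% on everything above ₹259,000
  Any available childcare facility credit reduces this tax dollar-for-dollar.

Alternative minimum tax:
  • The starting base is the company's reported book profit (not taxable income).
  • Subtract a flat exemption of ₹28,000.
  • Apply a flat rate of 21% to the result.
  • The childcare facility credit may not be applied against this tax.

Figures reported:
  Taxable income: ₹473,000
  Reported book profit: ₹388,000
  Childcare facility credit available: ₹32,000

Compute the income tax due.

Regular income tax:
  ₹243,000 × 15% = ₹36,450
  ₹16,000 × 29% = ₹4,640
  ₹214,000 × 34% = ₹72,760
  → ₹113,850
  Less childcare facility credit ₹32,000 → ₹81,850

Alternative minimum tax:
  Base (reported book profit): ₹388,000
  Less exemption ₹28,000 → base ₹360,000
  ₹360,000 × 21% = ₹75,600

₹81,850 > ₹75,600, so the regular income tax governs.

₹81,850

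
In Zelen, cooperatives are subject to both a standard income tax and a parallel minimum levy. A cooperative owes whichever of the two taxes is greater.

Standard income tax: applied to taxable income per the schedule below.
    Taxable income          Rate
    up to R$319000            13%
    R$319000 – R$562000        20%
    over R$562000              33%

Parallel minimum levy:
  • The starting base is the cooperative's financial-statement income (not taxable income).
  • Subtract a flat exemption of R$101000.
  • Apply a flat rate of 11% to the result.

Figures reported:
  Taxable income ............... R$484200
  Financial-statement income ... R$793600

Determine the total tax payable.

Standard income tax:
  R$319000 × 13% = R$41470
  R$165200 × 20% = R$33040
  → R$74510

Parallel minimum levy:
  Base (financial-statement income): R$793600
  Less exemption R$101000 → base R$692600
  R$692600 × 11% = R$76186

R$76186 > R$74510, so the parallel minimum levy is the binding amount.

R$76186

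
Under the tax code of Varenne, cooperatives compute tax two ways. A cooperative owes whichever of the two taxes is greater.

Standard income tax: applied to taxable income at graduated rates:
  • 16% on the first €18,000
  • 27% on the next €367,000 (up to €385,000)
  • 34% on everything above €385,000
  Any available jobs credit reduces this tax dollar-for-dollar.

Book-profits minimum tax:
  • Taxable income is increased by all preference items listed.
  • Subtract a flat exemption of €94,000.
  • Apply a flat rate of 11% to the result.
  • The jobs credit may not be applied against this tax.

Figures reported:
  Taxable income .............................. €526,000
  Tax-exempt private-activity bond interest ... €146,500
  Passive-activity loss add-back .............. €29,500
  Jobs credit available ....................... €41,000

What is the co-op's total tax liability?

€108,910

Book-profits minimum tax:
  Adjusted income: €526,000 + €146,500 + €29,500 = €702,000
  Less exemption €94,000 → base €608,000
  €608,000 × 11% = €66,880

Standard income tax:
  €18,000 × 16% = €2,880
  €367,000 × 27% = €99,090
  €141,000 × 34% = €47,940
  → €149,910
  Less jobs credit €41,000 → €108,910

€108,910 > €66,880, so the standard income tax governs.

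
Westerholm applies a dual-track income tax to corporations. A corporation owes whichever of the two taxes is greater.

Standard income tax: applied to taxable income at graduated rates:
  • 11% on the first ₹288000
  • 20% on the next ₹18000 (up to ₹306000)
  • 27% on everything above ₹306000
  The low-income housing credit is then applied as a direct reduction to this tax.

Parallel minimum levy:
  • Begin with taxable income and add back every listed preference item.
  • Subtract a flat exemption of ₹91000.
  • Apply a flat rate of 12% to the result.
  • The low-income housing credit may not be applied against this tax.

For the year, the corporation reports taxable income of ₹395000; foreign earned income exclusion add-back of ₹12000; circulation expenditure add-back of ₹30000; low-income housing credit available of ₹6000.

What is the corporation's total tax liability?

Parallel minimum levy:
  Adjusted income: ₹395000 + ₹12000 + ₹30000 = ₹437000
  Less exemption ₹91000 → base ₹346000
  ₹346000 × 12% = ₹41520

Standard income tax:
  ₹288000 × 11% = ₹31680
  ₹18000 × 20% = ₹3600
  ₹89000 × 27% = ₹24030
  → ₹59310
  Less low-income housing credit ₹6000 → ₹53310

₹53310 > ₹41520, so the standard income tax governs.

₹53310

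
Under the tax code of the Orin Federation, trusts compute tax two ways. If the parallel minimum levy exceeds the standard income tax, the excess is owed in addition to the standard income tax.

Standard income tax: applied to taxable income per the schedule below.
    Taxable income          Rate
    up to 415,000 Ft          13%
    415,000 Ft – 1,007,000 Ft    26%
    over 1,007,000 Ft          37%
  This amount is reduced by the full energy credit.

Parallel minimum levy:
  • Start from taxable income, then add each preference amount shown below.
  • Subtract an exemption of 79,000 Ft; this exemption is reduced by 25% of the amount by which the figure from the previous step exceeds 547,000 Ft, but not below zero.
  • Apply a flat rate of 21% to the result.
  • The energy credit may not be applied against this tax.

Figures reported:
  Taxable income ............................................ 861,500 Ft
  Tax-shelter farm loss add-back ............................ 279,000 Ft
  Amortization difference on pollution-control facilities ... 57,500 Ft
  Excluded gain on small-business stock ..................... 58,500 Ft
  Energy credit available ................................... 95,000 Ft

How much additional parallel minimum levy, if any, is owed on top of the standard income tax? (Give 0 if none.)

Standard income tax:
  415,000 Ft × 13% = 53,950 Ft
  446,500 Ft × 26% = 116,090 Ft
  → 170,040 Ft
  Less energy credit 95,000 Ft → 75,040 Ft

Parallel minimum levy:
  Adjusted income: 861,500 Ft + 279,000 Ft + 57,500 Ft + 58,500 Ft = 1,256,500 Ft
  Exemption: 25% × (1,256,500 Ft − 547,000 Ft) = 177,375 Ft ≥ 79,000 Ft, so the exemption is fully phased out
  Base: 1,256,500 Ft − 0 Ft = 1,256,500 Ft
  1,256,500 Ft × 21% = 263,865 Ft

Excess of parallel minimum levy over standard income tax: 263,865 Ft − 75,040 Ft = 188,825 Ft.

188,825 Ft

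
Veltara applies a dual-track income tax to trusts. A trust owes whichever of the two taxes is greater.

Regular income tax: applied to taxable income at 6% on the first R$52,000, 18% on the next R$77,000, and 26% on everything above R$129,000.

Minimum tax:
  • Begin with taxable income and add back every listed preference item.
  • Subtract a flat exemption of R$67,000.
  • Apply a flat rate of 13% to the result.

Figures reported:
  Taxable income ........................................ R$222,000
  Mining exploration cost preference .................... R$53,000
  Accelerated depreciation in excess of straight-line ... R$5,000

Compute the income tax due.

R$41,160

Minimum tax:
  Adjusted income: R$222,000 + R$53,000 + R$5,000 = R$280,000
  Less exemption R$67,000 → base R$213,000
  R$213,000 × 13% = R$27,690

Regular income tax:
  R$52,000 × 6% = R$3,120
  R$77,000 × 18% = R$13,860
  R$93,000 × 26% = R$24,180
  → R$41,160

R$41,160 > R$27,690, so the regular income tax governs.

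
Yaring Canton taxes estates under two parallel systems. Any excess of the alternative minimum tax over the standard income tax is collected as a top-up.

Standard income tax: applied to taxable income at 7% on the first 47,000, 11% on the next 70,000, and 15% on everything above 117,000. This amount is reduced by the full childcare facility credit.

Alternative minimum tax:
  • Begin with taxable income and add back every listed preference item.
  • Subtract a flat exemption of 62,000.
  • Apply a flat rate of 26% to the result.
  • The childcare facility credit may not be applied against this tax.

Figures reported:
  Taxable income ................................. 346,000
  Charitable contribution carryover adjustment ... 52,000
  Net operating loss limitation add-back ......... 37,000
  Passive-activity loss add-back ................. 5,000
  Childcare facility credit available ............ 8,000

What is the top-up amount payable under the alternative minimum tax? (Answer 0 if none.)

Standard income tax:
  47,000 × 7% = 3,290
  70,000 × 11% = 7,700
  229,000 × 15% = 34,350
  → 45,340
  Less childcare facility credit 8,000 → 37,340

Alternative minimum tax:
  Adjusted income: 346,000 + 52,000 + 37,000 + 5,000 = 440,000
  Less exemption 62,000 → base 378,000
  378,000 × 26% = 98,280

Excess of alternative minimum tax over standard income tax: 98,280 − 37,340 = 60,940.

60,940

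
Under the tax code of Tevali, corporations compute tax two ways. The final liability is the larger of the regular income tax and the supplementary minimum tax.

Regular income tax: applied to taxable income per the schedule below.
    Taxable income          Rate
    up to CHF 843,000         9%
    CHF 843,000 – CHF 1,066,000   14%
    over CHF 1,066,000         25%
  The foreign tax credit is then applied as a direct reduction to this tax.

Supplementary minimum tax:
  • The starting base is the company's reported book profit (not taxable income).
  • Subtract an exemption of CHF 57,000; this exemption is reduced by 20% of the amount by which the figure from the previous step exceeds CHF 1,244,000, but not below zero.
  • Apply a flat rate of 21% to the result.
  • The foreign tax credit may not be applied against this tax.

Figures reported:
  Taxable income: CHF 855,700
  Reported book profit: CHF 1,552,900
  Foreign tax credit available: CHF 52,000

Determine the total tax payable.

Regular income tax:
  CHF 843,000 × 9% = CHF 75,870
  CHF 12,700 × 14% = CHF 1,778
  → CHF 77,648
  Less foreign tax credit CHF 52,000 → CHF 25,648

Supplementary minimum tax:
  Base (reported book profit): CHF 1,552,900
  Exemption: 20% × (CHF 1,552,900 − CHF 1,244,000) = CHF 61,780 ≥ CHF 57,000, so the exemption is fully phased out
  Base: CHF 1,552,900 − CHF 0 = CHF 1,552,900
  CHF 1,552,900 × 21% = CHF 326,109

CHF 326,109 > CHF 25,648, so the supplementary minimum tax is the binding amount.

CHF 326,109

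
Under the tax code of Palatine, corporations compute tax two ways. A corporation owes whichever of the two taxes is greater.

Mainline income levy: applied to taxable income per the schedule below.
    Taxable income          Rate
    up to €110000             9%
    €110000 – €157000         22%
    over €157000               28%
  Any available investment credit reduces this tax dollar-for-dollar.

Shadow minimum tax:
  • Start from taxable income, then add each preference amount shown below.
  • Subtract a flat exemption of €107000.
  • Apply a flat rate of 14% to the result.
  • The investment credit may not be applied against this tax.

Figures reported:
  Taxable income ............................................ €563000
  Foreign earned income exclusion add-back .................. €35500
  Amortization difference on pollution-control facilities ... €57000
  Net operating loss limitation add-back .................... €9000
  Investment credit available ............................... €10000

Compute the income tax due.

€123920

Shadow minimum tax:
  Adjusted income: €563000 + €35500 + €57000 + €9000 = €664500
  Less exemption €107000 → base €557500
  €557500 × 14% = €78050

Mainline income levy:
  €110000 × 9% = €9900
  €47000 × 22% = €10340
  €406000 × 28% = €113680
  → €133920
  Less investment credit €10000 → €123920

€123920 > €78050, so the mainline income levy governs.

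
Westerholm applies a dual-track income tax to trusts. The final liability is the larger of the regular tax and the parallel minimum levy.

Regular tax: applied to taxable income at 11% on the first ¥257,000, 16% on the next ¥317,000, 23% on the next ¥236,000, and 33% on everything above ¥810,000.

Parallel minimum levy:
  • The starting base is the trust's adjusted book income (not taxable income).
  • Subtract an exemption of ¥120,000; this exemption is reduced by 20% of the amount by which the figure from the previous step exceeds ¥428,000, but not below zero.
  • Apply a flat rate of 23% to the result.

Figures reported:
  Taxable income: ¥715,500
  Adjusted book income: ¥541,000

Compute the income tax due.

Regular tax:
  ¥257,000 × 11% = ¥28,270
  ¥317,000 × 16% = ¥50,720
  ¥141,500 × 23% = ¥32,545
  → ¥111,535

Parallel minimum levy:
  Base (adjusted book income): ¥541,000
  Exemption: ¥120,000 − 20% × (¥541,000 − ¥428,000) = ¥120,000 − ¥22,600 = ¥97,400
  Base: ¥541,000 − ¥97,400 = ¥443,600
  ¥443,600 × 23% = ¥102,028

¥111,535 > ¥102,028, so the regular tax governs.

¥111,535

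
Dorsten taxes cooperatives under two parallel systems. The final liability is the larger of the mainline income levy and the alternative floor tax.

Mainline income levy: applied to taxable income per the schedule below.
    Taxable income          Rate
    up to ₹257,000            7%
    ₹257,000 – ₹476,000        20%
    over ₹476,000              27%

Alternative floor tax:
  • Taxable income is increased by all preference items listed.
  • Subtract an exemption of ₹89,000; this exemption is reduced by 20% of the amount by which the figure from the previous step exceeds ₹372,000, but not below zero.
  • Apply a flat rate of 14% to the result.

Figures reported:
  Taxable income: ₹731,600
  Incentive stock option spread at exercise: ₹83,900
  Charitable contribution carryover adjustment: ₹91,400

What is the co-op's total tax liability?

₹130,802

Alternative floor tax:
  Adjusted income: ₹731,600 + ₹83,900 + ₹91,400 = ₹906,900
  Exemption: 20% × (₹906,900 − ₹372,000) = ₹106,980 ≥ ₹89,000, so the exemption is fully phased out
  Base: ₹906,900 − ₹0 = ₹906,900
  ₹906,900 × 14% = ₹126,966

Mainline income levy:
  ₹257,000 × 7% = ₹17,990
  ₹219,000 × 20% = ₹43,800
  ₹255,600 × 27% = ₹69,012
  → ₹130,802

₹130,802 > ₹126,966, so the mainline income levy governs.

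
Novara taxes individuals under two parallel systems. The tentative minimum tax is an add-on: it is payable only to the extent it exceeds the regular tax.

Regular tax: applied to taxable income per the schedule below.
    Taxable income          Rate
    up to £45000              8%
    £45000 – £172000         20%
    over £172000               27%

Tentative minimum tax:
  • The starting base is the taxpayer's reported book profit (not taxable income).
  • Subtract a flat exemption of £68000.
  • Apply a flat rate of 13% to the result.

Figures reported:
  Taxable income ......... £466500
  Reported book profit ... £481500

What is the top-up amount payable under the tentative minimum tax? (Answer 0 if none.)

Tentative minimum tax:
  Base (reported book profit): £481500
  Less exemption £68000 → base £413500
  £413500 × 13% = £53755

Regular tax:
  £45000 × 8% = £3600
  £127000 × 20% = £25400
  £294500 × 27% = £79515
  → £108515

£53755 ≤ £108515, so no add-on is due.

£0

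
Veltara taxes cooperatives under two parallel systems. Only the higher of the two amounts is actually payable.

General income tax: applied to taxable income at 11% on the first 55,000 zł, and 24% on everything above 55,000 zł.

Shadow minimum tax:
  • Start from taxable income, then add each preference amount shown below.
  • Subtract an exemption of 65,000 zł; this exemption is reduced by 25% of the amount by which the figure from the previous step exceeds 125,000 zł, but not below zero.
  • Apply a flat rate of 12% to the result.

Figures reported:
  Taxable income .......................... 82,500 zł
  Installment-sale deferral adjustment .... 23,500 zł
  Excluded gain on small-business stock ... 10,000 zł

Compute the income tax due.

Shadow minimum tax:
  Adjusted income: 82,500 zł + 23,500 zł + 10,000 zł = 116,000 zł
  Exemption: 116,000 zł ≤ 125,000 zł, so full 65,000 zł applies
  Base: 116,000 zł − 65,000 zł = 51,000 zł
  51,000 zł × 12% = 6,120 zł

General income tax:
  55,000 zł × 11% = 6,050 zł
  27,500 zł × 24% = 6,600 zł
  → 12,650 zł

12,650 zł > 6,120 zł, so the general income tax governs.

12,650 zł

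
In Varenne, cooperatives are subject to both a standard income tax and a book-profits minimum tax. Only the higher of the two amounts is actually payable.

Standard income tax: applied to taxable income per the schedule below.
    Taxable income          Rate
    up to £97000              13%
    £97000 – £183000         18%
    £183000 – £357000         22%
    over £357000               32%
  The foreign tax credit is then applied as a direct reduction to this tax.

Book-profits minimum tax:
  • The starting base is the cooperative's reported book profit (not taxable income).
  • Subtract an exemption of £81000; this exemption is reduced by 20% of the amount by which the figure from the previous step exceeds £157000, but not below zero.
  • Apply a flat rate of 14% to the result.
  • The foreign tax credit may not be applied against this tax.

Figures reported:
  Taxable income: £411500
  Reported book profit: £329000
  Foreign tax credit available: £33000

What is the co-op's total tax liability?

Standard income tax:
  £97000 × 13% = £12610
  £86000 × 18% = £15480
  £174000 × 22% = £38280
  £54500 × 32% = £17440
  → £83810
  Less foreign tax credit £33000 → £50810

Book-profits minimum tax:
  Base (reported book profit): £329000
  Exemption: £81000 − 20% × (£329000 − £157000) = £81000 − £34400 = £46600
  Base: £329000 − £46600 = £282400
  £282400 × 14% = £39536

£50810 > £39536, so the standard income tax governs.

£50810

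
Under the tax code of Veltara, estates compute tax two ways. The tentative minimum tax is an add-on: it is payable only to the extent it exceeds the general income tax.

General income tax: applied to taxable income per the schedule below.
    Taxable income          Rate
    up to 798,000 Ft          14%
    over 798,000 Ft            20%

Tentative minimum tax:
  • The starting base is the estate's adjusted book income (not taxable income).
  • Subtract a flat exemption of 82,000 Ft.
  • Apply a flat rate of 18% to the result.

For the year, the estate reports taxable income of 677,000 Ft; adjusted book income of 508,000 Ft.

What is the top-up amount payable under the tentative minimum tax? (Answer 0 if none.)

0 Ft

Tentative minimum tax:
  Base (adjusted book income): 508,000 Ft
  Less exemption 82,000 Ft → base 426,000 Ft
  426,000 Ft × 18% = 76,680 Ft

General income tax:
  677,000 Ft × 14% = 94,780 Ft

76,680 Ft ≤ 94,780 Ft, so no add-on is due.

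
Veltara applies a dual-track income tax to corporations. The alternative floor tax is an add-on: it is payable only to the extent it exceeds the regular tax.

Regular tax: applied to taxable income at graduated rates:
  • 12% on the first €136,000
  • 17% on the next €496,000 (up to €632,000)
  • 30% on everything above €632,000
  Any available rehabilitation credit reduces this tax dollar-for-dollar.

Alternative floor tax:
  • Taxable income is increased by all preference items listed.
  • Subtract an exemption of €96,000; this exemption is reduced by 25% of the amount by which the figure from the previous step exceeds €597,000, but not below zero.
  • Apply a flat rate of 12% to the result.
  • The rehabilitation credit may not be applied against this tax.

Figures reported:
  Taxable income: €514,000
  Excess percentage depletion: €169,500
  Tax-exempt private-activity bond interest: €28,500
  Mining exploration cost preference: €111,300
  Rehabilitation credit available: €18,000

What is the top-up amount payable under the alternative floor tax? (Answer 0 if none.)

€31,485

Alternative floor tax:
  Adjusted income: €514,000 + €169,500 + €28,500 + €111,300 = €823,300
  Exemption: €96,000 − 25% × (€823,300 − €597,000) = €96,000 − €56,575 = €39,425
  Base: €823,300 − €39,425 = €783,875
  €783,875 × 12% = €94,065

Regular tax:
  €136,000 × 12% = €16,320
  €378,000 × 17% = €64,260
  → €80,580
  Less rehabilitation credit €18,000 → €62,580

Excess of alternative floor tax over regular tax: €94,065 − €62,580 = €31,485.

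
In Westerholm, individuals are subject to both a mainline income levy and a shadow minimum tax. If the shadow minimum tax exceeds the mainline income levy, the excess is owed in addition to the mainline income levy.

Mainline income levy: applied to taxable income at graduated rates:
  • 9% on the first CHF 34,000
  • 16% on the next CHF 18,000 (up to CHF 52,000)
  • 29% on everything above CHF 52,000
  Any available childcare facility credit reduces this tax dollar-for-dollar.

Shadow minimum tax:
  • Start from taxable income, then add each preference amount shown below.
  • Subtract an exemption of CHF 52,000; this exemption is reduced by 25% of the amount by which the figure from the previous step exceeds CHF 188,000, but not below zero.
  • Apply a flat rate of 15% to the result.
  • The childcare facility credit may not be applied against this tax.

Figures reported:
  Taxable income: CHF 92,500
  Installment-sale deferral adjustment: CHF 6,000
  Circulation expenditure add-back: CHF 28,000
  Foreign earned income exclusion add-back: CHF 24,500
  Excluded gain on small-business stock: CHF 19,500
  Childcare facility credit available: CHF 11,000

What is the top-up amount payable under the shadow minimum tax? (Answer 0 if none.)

Mainline income levy:
  CHF 34,000 × 9% = CHF 3,060
  CHF 18,000 × 16% = CHF 2,880
  CHF 40,500 × 29% = CHF 11,745
  → CHF 17,685
  Less childcare facility credit CHF 11,000 → CHF 6,685

Shadow minimum tax:
  Adjusted income: CHF 92,500 + CHF 6,000 + CHF 28,000 + CHF 24,500 + CHF 19,500 = CHF 170,500
  Exemption: CHF 170,500 ≤ CHF 188,000, so full CHF 52,000 applies
  Base: CHF 170,500 − CHF 52,000 = CHF 118,500
  CHF 118,500 × 15% = CHF 17,775

Excess of shadow minimum tax over mainline income levy: CHF 17,775 − CHF 6,685 = CHF 11,090.

CHF 11,090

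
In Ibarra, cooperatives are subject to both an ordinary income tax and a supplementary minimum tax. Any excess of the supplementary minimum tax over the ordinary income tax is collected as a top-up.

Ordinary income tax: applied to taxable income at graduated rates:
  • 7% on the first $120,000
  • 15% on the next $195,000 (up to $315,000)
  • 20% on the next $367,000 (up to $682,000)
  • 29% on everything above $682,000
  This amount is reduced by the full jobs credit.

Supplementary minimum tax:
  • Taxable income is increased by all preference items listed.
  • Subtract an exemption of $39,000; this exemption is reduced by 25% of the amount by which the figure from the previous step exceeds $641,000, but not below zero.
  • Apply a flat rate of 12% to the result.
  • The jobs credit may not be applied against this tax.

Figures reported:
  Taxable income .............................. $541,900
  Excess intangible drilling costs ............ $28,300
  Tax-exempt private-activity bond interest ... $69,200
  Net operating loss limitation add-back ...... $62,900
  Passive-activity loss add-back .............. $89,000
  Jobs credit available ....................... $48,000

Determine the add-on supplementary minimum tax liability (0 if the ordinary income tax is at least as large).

$59,755

Ordinary income tax:
  $120,000 × 7% = $8,400
  $195,000 × 15% = $29,250
  $226,900 × 20% = $45,380
  → $83,030
  Less jobs credit $48,000 → $35,030

Supplementary minimum tax:
  Adjusted income: $541,900 + $28,300 + $69,200 + $62,900 + $89,000 = $791,300
  Exemption: $39,000 − 25% × ($791,300 − $641,000) = $39,000 − $37,575 = $1,425
  Base: $791,300 − $1,425 = $789,875
  $789,875 × 12% = $94,785

Excess of supplementary minimum tax over ordinary income tax: $94,785 − $35,030 = $59,755.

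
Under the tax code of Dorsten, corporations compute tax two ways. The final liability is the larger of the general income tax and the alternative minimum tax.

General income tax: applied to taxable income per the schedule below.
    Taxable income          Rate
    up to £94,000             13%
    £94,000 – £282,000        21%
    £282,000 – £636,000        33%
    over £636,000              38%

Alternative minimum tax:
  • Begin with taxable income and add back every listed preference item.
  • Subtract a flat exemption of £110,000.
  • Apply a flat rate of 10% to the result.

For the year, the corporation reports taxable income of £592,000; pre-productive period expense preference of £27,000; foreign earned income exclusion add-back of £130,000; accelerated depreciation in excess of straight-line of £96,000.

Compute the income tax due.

£154,000

General income tax:
  £94,000 × 13% = £12,220
  £188,000 × 21% = £39,480
  £310,000 × 33% = £102,300
  → £154,000

Alternative minimum tax:
  Adjusted income: £592,000 + £27,000 + £130,000 + £96,000 = £845,000
  Less exemption £110,000 → base £735,000
  £735,000 × 10% = £73,500

£154,000 > £73,500, so the general income tax governs.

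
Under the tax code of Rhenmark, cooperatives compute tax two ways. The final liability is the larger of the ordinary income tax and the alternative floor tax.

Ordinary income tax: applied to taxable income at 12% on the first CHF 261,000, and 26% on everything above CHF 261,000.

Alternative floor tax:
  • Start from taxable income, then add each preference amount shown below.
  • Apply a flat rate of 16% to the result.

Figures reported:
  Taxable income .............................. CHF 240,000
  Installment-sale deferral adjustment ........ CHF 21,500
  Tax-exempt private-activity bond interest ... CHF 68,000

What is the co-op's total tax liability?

Ordinary income tax:
  CHF 240,000 × 12% = CHF 28,800

Alternative floor tax:
  Adjusted income: CHF 240,000 + CHF 21,500 + CHF 68,000 = CHF 329,500
  CHF 329,500 × 16% = CHF 52,720

CHF 52,720 > CHF 28,800, so the alternative floor tax is the binding amount.

CHF 52,720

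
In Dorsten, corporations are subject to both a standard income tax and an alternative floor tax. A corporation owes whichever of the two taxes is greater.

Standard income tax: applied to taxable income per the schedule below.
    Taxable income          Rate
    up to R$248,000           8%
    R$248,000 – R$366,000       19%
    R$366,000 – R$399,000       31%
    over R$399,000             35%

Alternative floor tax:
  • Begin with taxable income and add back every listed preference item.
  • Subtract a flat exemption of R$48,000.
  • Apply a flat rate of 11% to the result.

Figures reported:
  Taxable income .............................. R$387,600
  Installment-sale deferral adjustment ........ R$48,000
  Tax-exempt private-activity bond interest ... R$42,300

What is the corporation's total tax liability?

R$48,956

Alternative floor tax:
  Adjusted income: R$387,600 + R$48,000 + R$42,300 = R$477,900
  Less exemption R$48,000 → base R$429,900
  R$429,900 × 11% = R$47,289

Standard income tax:
  R$248,000 × 8% = R$19,840
  R$118,000 × 19% = R$22,420
  R$21,600 × 31% = R$6,696
  → R$48,956

R$48,956 > R$47,289, so the standard income tax governs.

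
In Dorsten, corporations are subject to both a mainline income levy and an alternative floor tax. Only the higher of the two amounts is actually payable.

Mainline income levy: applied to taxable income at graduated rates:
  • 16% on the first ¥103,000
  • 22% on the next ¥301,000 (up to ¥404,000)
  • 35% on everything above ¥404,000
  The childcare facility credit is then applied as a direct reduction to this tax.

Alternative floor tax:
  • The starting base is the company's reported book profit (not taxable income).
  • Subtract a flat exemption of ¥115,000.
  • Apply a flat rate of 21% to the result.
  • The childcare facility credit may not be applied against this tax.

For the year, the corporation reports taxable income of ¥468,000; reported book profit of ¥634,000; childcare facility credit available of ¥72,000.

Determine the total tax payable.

Alternative floor tax:
  Base (reported book profit): ¥634,000
  Less exemption ¥115,000 → base ¥519,000
  ¥519,000 × 21% = ¥108,990

Mainline income levy:
  ¥103,000 × 16% = ¥16,480
  ¥301,000 × 22% = ¥66,220
  ¥64,000 × 35% = ¥22,400
  → ¥105,100
  Less childcare facility credit ¥72,000 → ¥33,100

¥108,990 > ¥33,100, so the alternative floor tax is the binding amount.

¥108,990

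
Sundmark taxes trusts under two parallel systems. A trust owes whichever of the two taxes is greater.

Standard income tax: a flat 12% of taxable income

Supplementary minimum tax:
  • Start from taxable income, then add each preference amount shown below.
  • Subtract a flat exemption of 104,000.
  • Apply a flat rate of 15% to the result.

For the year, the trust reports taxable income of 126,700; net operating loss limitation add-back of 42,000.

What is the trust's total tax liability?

15,204

Standard income tax:
  126,700 × 12% = 15,204

Supplementary minimum tax:
  Adjusted income: 126,700 + 42,000 = 168,700
  Less exemption 104,000 → base 64,700
  64,700 × 15% = 9,705

15,204 > 9,705, so the standard income tax governs.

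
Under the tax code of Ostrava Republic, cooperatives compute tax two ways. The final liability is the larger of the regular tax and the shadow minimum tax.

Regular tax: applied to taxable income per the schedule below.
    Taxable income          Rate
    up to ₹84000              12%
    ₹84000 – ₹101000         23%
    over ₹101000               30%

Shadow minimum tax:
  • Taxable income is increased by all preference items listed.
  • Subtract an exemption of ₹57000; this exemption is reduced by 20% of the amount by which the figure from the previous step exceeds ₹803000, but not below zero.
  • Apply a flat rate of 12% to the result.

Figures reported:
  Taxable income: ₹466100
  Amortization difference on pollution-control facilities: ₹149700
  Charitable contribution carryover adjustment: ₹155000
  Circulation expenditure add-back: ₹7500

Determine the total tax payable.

₹123520

Shadow minimum tax:
  Adjusted income: ₹466100 + ₹149700 + ₹155000 + ₹7500 = ₹778300
  Exemption: ₹778300 ≤ ₹803000, so full ₹57000 applies
  Base: ₹778300 − ₹57000 = ₹721300
  ₹721300 × 12% = ₹86556

Regular tax:
  ₹84000 × 12% = ₹10080
  ₹17000 × 23% = ₹3910
  ₹365100 × 30% = ₹109530
  → ₹123520

₹123520 > ₹86556, so the regular tax governs.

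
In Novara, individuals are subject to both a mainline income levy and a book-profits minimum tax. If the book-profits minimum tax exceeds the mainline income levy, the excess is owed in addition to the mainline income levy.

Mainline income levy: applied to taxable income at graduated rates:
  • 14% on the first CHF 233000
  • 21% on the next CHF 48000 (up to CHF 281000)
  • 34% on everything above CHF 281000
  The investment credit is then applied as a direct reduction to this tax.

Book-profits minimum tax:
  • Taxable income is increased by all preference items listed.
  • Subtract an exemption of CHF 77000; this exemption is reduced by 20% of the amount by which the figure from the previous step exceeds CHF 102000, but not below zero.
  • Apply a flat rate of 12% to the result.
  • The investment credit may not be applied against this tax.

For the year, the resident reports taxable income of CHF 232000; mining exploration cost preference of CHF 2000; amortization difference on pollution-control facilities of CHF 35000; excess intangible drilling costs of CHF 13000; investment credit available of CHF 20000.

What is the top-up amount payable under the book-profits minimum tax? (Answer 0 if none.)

CHF 16440

Book-profits minimum tax:
  Adjusted income: CHF 232000 + CHF 2000 + CHF 35000 + CHF 13000 = CHF 282000
  Exemption: CHF 77000 − 20% × (CHF 282000 − CHF 102000) = CHF 77000 − CHF 36000 = CHF 41000
  Base: CHF 282000 − CHF 41000 = CHF 241000
  CHF 241000 × 12% = CHF 28920

Mainline income levy:
  CHF 232000 × 14% = CHF 32480
  Less investment credit CHF 20000 → CHF 12480

Excess of book-profits minimum tax over mainline income levy: CHF 28920 − CHF 12480 = CHF 16440.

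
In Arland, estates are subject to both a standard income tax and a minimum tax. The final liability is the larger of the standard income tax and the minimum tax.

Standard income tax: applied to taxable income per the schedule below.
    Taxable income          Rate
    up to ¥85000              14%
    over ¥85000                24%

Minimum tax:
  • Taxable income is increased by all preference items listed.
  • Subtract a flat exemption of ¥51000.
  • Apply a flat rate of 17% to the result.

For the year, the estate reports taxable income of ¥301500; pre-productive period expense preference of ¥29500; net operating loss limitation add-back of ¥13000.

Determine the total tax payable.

¥63860

Minimum tax:
  Adjusted income: ¥301500 + ¥29500 + ¥13000 = ¥344000
  Less exemption ¥51000 → base ¥293000
  ¥293000 × 17% = ¥49810

Standard income tax:
  ¥85000 × 14% = ¥11900
  ¥216500 × 24% = ¥51960
  → ¥63860

¥63860 > ¥49810, so the standard income tax governs.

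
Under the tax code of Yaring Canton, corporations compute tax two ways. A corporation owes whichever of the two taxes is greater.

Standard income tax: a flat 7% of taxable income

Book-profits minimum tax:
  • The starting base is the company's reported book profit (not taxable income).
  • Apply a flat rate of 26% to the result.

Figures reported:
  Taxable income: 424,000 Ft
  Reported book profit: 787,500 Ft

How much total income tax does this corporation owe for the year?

Standard income tax:
  424,000 Ft × 7% = 29,680 Ft

Book-profits minimum tax:
  Base (reported book profit): 787,500 Ft
  787,500 Ft × 26% = 204,750 Ft

204,750 Ft > 29,680 Ft, so the book-profits minimum tax is the binding amount.

204,750 Ft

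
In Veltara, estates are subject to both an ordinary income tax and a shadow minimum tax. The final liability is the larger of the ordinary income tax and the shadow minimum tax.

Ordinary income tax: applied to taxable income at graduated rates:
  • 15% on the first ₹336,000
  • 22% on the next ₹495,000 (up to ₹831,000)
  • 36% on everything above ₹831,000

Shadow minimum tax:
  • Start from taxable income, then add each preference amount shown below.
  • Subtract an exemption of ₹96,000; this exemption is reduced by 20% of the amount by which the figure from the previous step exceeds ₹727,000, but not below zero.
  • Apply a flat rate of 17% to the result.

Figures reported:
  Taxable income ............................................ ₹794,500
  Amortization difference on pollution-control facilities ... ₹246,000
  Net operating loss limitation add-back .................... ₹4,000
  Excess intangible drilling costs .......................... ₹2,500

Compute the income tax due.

₹172,550

Shadow minimum tax:
  Adjusted income: ₹794,500 + ₹246,000 + ₹4,000 + ₹2,500 = ₹1,047,000
  Exemption: ₹96,000 − 20% × (₹1,047,000 − ₹727,000) = ₹96,000 − ₹64,000 = ₹32,000
  Base: ₹1,047,000 − ₹32,000 = ₹1,015,000
  ₹1,015,000 × 17% = ₹172,550

Ordinary income tax:
  ₹336,000 × 15% = ₹50,400
  ₹458,500 × 22% = ₹100,870
  → ₹151,270

₹172,550 > ₹151,270, so the shadow minimum tax is the binding amount.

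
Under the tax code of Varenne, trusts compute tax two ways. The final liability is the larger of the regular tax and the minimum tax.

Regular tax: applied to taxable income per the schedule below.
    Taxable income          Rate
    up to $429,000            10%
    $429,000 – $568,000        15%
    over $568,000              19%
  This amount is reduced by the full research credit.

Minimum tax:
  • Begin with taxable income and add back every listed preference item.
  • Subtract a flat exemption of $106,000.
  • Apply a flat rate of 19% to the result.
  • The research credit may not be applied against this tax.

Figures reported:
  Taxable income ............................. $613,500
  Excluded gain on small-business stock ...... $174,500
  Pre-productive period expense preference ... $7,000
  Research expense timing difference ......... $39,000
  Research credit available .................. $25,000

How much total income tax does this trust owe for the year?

Minimum tax:
  Adjusted income: $613,500 + $174,500 + $7,000 + $39,000 = $834,000
  Less exemption $106,000 → base $728,000
  $728,000 × 19% = $138,320

Regular tax:
  $429,000 × 10% = $42,900
  $139,000 × 15% = $20,850
  $45,500 × 19% = $8,645
  → $72,395
  Less research credit $25,000 → $47,395

$138,320 > $47,395, so the minimum tax is the binding amount.

$138,320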